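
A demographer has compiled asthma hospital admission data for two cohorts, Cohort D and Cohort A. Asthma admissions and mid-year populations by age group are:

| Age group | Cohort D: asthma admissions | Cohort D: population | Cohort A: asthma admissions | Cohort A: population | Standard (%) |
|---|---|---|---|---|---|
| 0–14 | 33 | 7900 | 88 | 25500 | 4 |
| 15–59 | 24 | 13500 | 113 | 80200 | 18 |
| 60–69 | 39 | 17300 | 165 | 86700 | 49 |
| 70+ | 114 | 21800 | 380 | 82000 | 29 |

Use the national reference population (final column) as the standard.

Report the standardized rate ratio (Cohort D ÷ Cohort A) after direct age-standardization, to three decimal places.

1.165

Age-specific rates per 10000 for Cohort D: 41.77, 17.78, 22.54, 52.29.
For Cohort A: 34.51, 14.09, 19.03, 46.34.
Standard weights: 0.04, 0.18, 0.49, 0.29.
Cohort D: 0.0400×41.77 + 0.1800×17.78 + 0.4900×22.54 + 0.2900×52.29 = 31.0823 per 10000.
Cohort A: 0.0400×34.51 + 0.1800×14.09 + 0.4900×19.03 + 0.2900×46.34 = 26.6808 per 10000.
Ratio = 31.0823 ÷ 26.6808 = 1.16497.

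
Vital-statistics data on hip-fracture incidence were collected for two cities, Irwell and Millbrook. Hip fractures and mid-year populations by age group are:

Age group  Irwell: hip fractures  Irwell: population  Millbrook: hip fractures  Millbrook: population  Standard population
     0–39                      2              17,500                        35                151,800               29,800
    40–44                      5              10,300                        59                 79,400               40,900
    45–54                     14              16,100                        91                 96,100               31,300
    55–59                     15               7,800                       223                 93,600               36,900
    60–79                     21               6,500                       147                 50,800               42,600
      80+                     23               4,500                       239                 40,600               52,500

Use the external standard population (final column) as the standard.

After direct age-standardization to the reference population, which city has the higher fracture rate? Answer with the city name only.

Age-specific rates per 100,000 for Irwell: 11.43, 48.54, 86.96, 192.31, 323.08, 511.11.
For Millbrook: 23.06, 74.31, 94.69, 238.25, 289.37, 588.67.
Standard total = 234,000; weights = 0.1274, 0.1748, 0.1338, 0.1577, 0.1821, 0.2244.
Irwell: 0.1274×11.43 + 0.1748×48.54 + 0.1338×86.96 + 0.1577×192.31 + 0.1821×323.08 + 0.2244×511.11 = 225.3859 per 100,000.
Millbrook: 0.1274×23.06 + 0.1748×74.31 + 0.1338×94.69 + 0.1577×238.25 + 0.1821×289.37 + 0.2244×588.67 = 250.9138 per 100,000.

Millbrook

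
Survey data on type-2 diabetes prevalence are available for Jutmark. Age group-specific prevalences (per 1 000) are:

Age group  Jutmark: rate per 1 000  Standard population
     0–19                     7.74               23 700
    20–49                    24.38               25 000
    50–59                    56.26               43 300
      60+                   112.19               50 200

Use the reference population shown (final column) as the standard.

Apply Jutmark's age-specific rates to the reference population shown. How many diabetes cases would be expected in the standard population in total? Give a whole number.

8861

Expected diabetes cases = Σ (standard pop × age-specific rate ÷ 1 000)
= 23 700×7.74/1 000 + 25 000×24.38/1 000 + 43 300×56.26/1 000 + 50 200×112.19/1 000
= 183.44 + 609.50 + 2436.06 + 5631.94 = 8860.93.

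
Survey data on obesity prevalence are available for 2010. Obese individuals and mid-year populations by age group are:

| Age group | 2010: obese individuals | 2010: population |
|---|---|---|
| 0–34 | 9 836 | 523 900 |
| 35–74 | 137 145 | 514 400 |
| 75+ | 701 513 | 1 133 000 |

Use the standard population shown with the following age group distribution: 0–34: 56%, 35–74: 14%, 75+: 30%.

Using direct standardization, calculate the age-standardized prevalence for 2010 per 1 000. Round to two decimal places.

Age-specific rates per 1 000 for 2010: 18.775, 266.612, 619.164.
Standard weights: 0.56, 0.14, 0.30.
Standardized rate: 0.5600×18.775 + 0.1400×266.612 + 0.3000×619.164 = 233.5886 per 1 000.

233.59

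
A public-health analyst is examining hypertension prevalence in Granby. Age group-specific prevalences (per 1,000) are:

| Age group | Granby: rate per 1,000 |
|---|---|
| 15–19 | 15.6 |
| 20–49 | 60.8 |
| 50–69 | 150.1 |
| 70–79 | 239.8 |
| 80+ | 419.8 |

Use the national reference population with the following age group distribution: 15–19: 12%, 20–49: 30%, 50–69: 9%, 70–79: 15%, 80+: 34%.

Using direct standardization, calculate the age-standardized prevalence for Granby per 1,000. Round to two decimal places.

212.32

Standard weights: 0.12, 0.30, 0.09, 0.15, 0.34.
Standardized rate: 0.1200×15.6 + 0.3000×60.8 + 0.0900×150.1 + 0.1500×239.8 + 0.3400×419.8 = 212.3230 per 1,000.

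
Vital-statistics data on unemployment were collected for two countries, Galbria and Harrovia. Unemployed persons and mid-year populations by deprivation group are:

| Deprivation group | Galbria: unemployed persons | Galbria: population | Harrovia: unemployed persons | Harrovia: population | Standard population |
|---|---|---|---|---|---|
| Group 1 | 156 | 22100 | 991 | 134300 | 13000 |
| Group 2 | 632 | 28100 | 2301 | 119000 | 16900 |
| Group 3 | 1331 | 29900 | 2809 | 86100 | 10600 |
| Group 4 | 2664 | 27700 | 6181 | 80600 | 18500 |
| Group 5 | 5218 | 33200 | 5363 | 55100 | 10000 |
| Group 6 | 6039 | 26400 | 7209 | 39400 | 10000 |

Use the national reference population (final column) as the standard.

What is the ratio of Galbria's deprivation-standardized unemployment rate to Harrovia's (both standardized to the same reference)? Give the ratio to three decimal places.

1.319

Deprivation-specific rates per 1000 for Galbria: 7.059, 22.491, 44.515, 96.173, 157.169, 228.750.
For Harrovia: 7.379, 19.336, 32.625, 76.687, 97.332, 182.970.
Standard total = 79000; weights = 0.1646, 0.2139, 0.1342, 0.2342, 0.1266, 0.1266.
Galbria: 0.1646×7.059 + 0.2139×22.491 + 0.1342×44.515 + 0.2342×96.173 + 0.1266×157.169 + 0.1266×228.750 = 83.3179 per 1000.
Harrovia: 0.1646×7.379 + 0.2139×19.336 + 0.1342×32.625 + 0.2342×76.687 + 0.1266×97.332 + 0.1266×182.970 = 63.1679 per 1000.
Ratio = 83.3179 ÷ 63.1679 = 1.31899.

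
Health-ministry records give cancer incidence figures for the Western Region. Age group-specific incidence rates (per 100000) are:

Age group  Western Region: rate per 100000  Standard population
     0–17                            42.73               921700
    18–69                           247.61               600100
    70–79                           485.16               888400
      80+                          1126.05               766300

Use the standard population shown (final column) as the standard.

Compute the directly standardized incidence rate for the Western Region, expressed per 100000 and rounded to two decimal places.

Standard total = 3176500; weights = 0.2902, 0.1889, 0.2797, 0.2412.
Standardized rate: 0.2902×42.73 + 0.1889×247.61 + 0.2797×485.16 + 0.2412×1126.05 = 466.5145 per 100000.

466.51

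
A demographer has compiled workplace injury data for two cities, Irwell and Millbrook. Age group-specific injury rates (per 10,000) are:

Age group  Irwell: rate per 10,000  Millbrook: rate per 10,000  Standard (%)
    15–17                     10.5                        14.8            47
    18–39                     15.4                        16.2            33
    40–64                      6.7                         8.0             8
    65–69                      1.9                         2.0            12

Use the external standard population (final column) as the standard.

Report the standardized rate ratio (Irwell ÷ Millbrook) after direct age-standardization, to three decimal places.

0.818

Standard weights: 0.47, 0.33, 0.08, 0.12.
Irwell: 0.4700×10.5 + 0.3300×15.4 + 0.0800×6.7 + 0.1200×1.9 = 10.7810 per 10,000.
Millbrook: 0.4700×14.8 + 0.3300×16.2 + 0.0800×8.0 + 0.1200×2.0 = 13.1820 per 10,000.
Ratio = 10.7810 ÷ 13.1820 = 0.81786.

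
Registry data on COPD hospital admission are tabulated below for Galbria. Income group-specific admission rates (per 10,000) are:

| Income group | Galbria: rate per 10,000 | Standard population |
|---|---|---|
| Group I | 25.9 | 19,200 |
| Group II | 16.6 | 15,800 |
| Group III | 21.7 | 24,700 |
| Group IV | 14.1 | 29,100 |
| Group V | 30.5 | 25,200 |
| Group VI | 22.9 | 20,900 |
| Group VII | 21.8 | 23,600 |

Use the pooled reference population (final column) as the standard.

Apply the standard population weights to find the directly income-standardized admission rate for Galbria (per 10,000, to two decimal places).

Standard total = 158,500; weights = 0.1211, 0.0997, 0.1558, 0.1836, 0.1590, 0.1319, 0.1489.
Standardized rate: 0.1211×25.9 + 0.0997×16.6 + 0.1558×21.7 + 0.1836×14.1 + 0.1590×30.5 + 0.1319×22.9 + 0.1489×21.8 = 21.8773 per 10,000.

21.88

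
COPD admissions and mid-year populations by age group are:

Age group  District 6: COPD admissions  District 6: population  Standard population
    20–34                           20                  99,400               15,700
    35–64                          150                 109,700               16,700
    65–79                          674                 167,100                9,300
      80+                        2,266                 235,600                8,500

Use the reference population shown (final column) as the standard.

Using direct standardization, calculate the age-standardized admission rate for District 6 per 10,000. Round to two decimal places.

28.94

Age-specific rates per 10,000 for District 6: 2.01, 13.67, 40.34, 96.18.
Standard total = 50,200; weights = 0.3127, 0.3327, 0.1853, 0.1693.
Standardized rate: 0.3127×2.01 + 0.3327×13.67 + 0.1853×40.34 + 0.1693×96.18 = 28.9360 per 10,000.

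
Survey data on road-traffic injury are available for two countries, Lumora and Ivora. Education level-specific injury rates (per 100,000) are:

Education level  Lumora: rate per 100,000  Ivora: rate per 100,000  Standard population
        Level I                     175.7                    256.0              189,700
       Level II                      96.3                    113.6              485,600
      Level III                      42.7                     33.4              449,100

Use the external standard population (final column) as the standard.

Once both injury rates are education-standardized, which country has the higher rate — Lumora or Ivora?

Ivora

Standard total = 1,124,400; weights = 0.1687, 0.4319, 0.3994.
Lumora: 0.1687×175.7 + 0.4319×96.3 + 0.3994×42.7 = 88.2872 per 100,000.
Ivora: 0.1687×256.0 + 0.4319×113.6 + 0.3994×33.4 = 105.5917 per 100,000.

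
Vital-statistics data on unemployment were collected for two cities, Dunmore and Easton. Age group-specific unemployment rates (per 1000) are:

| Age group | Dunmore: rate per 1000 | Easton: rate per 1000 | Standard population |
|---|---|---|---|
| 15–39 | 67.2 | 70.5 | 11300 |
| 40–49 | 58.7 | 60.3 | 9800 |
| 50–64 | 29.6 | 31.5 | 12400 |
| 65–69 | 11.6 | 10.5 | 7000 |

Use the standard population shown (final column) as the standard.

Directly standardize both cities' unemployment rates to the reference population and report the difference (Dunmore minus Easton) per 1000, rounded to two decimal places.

-1.70

Standard total = 40500; weights = 0.2790, 0.2420, 0.3062, 0.1728.
Dunmore: 0.2790×67.2 + 0.2420×58.7 + 0.3062×29.6 + 0.1728×11.6 = 44.0212 per 1000.
Easton: 0.2790×70.5 + 0.2420×60.3 + 0.3062×31.5 + 0.1728×10.5 = 45.7207 per 1000.
Difference = 44.0212 − 45.7207 = -1.6995.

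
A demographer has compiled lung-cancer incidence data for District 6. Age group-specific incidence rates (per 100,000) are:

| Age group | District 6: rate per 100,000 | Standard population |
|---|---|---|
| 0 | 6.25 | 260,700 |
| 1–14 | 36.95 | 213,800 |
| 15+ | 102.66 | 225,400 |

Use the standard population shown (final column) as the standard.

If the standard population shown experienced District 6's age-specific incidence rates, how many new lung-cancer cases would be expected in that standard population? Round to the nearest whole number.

Expected new lung-cancer cases = Σ (standard pop × age-specific rate ÷ 100,000)
= 260,700×6.25/100,000 + 213,800×36.95/100,000 + 225,400×102.66/100,000
= 16.29 + 79.00 + 231.40 = 326.69.

327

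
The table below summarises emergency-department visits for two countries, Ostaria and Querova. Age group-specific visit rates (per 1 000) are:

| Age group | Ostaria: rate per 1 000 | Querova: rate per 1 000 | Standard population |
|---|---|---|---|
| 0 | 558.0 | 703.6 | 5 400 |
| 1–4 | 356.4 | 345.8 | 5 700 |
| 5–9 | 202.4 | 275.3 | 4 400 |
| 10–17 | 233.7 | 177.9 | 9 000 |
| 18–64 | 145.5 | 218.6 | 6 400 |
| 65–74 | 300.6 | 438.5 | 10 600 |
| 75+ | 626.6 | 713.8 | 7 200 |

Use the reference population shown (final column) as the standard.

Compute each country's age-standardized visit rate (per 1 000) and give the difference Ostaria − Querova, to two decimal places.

-63.69

Standard total = 48 700; weights = 0.1109, 0.1170, 0.0903, 0.1848, 0.1314, 0.2177, 0.1478.
Ostaria: 0.1109×558.0 + 0.1170×356.4 + 0.0903×202.4 + 0.1848×233.7 + 0.1314×145.5 + 0.2177×300.6 + 0.1478×626.6 = 342.2509 per 1 000.
Querova: 0.1109×703.6 + 0.1170×345.8 + 0.0903×275.3 + 0.1848×177.9 + 0.1314×218.6 + 0.2177×438.5 + 0.1478×713.8 = 405.9429 per 1 000.
Difference = 342.2509 − 405.9429 = -63.6920.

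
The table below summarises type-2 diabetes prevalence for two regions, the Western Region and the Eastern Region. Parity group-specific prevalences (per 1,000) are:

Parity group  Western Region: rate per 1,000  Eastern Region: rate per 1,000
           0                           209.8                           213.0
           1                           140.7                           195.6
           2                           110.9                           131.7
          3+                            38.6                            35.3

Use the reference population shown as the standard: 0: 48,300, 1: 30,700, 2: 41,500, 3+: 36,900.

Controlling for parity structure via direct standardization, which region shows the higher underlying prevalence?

Eastern Region

Standard total = 157,400; weights = 0.3069, 0.1950, 0.2637, 0.2344.
The Western Region: 0.3069×209.8 + 0.1950×140.7 + 0.2637×110.9 + 0.2344×38.6 = 130.1113 per 1,000.
The Eastern Region: 0.3069×213.0 + 0.1950×195.6 + 0.2637×131.7 + 0.2344×35.3 = 146.5117 per 1,000.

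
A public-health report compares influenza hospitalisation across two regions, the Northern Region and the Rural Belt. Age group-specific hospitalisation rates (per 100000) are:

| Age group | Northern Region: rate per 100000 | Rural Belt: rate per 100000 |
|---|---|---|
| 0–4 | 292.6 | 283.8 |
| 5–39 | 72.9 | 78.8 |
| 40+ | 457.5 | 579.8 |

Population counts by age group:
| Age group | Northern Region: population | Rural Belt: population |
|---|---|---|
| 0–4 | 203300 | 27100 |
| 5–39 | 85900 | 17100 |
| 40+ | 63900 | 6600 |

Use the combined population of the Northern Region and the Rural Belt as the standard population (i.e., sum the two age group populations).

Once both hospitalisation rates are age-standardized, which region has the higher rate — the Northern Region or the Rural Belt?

Combined standard total = 403900; weights = 0.5704, 0.2550, 0.1745.
The Northern Region: 0.5704×292.6 + 0.2550×72.9 + 0.1745×457.5 = 265.3565 per 100000.
The Rural Belt: 0.5704×283.8 + 0.2550×78.8 + 0.1745×579.8 = 283.1885 per 100000.
The crude rates (268.99 vs 253.25) would put the Northern Region higher, but that reflects its age composition; once standardized to a common age structure, the Rural Belt has the higher underlying rate.

Rural Belt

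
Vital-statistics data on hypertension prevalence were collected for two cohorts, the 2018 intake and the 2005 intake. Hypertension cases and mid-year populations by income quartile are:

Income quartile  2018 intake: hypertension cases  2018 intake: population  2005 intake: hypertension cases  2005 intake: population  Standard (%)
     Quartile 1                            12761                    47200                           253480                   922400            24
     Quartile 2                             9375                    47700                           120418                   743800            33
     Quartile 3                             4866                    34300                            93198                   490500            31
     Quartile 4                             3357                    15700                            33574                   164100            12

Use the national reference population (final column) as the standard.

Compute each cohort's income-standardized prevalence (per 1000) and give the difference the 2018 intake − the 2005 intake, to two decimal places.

-3.45

Income-specific rates per 1000 for the 2018 intake: 270.360, 196.541, 141.866, 213.822.
For the 2005 intake: 274.805, 161.896, 190.006, 204.595.
Standard weights: 0.24, 0.33, 0.31, 0.12.
The 2018 intake: 0.2400×270.360 + 0.3300×196.541 + 0.3100×141.866 + 0.1200×213.822 = 199.3820 per 1000.
The 2005 intake: 0.2400×274.805 + 0.3300×161.896 + 0.3100×190.006 + 0.1200×204.595 = 202.8320 per 1000.
Difference = 199.3820 − 202.8320 = -3.4500.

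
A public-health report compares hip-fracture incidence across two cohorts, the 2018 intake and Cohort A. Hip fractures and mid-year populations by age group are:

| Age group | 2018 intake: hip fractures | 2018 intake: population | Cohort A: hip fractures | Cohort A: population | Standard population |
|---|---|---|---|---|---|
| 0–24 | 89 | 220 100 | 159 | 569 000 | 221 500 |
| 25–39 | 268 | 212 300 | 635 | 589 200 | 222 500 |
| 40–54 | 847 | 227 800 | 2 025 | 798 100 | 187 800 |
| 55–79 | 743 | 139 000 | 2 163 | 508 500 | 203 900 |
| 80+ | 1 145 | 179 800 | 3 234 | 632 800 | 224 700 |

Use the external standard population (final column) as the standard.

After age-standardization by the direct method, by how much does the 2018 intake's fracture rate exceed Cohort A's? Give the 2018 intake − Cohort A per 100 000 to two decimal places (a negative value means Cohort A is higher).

75.04

Age-specific rates per 100 000 for the 2018 intake: 40.44, 126.24, 371.82, 534.53, 636.82.
For Cohort A: 27.94, 107.77, 253.73, 425.37, 511.06.
Standard total = 1 060 400; weights = 0.2089, 0.2098, 0.1771, 0.1923, 0.2119.
The 2018 intake: 0.2089×40.44 + 0.2098×126.24 + 0.1771×371.82 + 0.1923×534.53 + 0.2119×636.82 = 338.5098 per 100 000.
Cohort A: 0.2089×27.94 + 0.2098×107.77 + 0.1771×253.73 + 0.1923×425.37 + 0.2119×511.06 = 263.4736 per 100 000.
Difference = 338.5098 − 263.4736 = 75.0362.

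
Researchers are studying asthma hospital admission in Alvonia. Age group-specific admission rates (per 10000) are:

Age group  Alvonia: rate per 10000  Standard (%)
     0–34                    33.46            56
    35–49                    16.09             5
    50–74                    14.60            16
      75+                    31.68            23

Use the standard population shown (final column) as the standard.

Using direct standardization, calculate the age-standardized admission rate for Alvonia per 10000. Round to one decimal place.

Standard weights: 0.56, 0.05, 0.16, 0.23.
Standardized rate: 0.5600×33.46 + 0.0500×16.09 + 0.1600×14.60 + 0.2300×31.68 = 29.1645 per 10000.

29.2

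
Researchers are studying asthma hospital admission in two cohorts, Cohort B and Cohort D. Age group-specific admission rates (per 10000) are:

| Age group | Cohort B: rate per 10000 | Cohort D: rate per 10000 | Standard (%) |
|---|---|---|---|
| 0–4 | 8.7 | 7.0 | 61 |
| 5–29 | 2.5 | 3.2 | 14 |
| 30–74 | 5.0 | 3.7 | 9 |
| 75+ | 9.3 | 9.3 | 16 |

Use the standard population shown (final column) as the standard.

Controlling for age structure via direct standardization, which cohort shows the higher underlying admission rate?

Cohort B

Standard weights: 0.61, 0.14, 0.09, 0.16.
Cohort B: 0.6100×8.7 + 0.1400×2.5 + 0.0900×5.0 + 0.1600×9.3 = 7.5950 per 10000.
Cohort D: 0.6100×7.0 + 0.1400×3.2 + 0.0900×3.7 + 0.1600×9.3 = 6.5390 per 10000.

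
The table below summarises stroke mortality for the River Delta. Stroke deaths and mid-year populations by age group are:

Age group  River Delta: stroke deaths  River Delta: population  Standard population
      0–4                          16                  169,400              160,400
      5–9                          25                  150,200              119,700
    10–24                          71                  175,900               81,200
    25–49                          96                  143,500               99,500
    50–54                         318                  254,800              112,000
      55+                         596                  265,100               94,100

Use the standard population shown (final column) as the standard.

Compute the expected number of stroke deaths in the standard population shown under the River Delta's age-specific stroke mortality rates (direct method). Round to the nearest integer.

Age-specific rates per 100,000 for the River Delta: 9.45, 16.64, 40.36, 66.90, 124.80, 224.82.
Expected stroke deaths = Σ (standard pop × age-specific rate ÷ 100,000)
= 160,400×9.45/100,000 + 119,700×16.64/100,000 + 81,200×40.36/100,000 + 99,500×66.90/100,000 + 112,000×124.80/100,000 + 94,100×224.82/100,000
= 15.15 + 19.92 + 32.78 + 66.56 + 139.78 + 211.56 = 485.75.

486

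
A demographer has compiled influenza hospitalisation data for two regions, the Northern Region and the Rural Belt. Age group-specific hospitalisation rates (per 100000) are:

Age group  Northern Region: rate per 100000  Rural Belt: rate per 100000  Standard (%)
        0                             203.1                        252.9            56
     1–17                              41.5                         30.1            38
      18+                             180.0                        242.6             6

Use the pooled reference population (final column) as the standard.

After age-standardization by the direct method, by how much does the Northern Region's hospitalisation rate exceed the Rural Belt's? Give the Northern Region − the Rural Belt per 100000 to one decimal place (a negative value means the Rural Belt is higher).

Standard weights: 0.56, 0.38, 0.06.
The Northern Region: 0.5600×203.1 + 0.3800×41.5 + 0.0600×180.0 = 140.3060 per 100000.
The Rural Belt: 0.5600×252.9 + 0.3800×30.1 + 0.0600×242.6 = 167.6180 per 100000.
Difference = 140.3060 − 167.6180 = -27.3120.

-27.3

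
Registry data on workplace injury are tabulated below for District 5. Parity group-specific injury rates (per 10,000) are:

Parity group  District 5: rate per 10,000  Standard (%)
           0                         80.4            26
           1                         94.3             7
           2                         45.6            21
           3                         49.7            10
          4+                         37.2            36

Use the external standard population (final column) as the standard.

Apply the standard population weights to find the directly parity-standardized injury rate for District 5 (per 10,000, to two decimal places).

Standard weights: 0.26, 0.07, 0.21, 0.10, 0.36.
Standardized rate: 0.2600×80.4 + 0.0700×94.3 + 0.2100×45.6 + 0.1000×49.7 + 0.3600×37.2 = 55.4430 per 10,000.

55.44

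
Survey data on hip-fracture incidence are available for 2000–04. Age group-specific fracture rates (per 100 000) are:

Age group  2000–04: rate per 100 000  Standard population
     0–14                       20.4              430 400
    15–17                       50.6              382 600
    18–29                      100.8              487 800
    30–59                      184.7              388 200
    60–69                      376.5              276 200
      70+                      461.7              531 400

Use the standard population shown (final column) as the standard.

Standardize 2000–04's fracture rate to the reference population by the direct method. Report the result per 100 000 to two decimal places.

199.61

Standard total = 2 496 600; weights = 0.1724, 0.1532, 0.1954, 0.1555, 0.1106, 0.2128.
Standardized rate: 0.1724×20.4 + 0.1532×50.6 + 0.1954×100.8 + 0.1555×184.7 + 0.1106×376.5 + 0.2128×461.7 = 199.6103 per 100 000.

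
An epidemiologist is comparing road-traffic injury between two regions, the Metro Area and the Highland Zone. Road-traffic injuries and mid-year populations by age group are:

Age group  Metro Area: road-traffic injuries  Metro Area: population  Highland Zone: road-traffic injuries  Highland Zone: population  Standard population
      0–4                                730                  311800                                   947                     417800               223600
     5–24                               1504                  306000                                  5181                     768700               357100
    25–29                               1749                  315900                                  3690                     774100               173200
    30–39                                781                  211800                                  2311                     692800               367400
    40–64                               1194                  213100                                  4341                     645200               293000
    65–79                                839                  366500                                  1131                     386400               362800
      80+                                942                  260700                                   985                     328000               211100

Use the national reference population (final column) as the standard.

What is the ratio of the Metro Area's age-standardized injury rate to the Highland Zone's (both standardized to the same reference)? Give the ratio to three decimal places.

Age-specific rates per 100000 for the Metro Area: 234.12, 491.50, 553.66, 368.74, 560.30, 228.92, 361.33.
For the Highland Zone: 226.66, 674.00, 476.68, 333.57, 672.81, 292.70, 300.30.
Standard total = 1988200; weights = 0.1125, 0.1796, 0.0871, 0.1848, 0.1474, 0.1825, 0.1062.
The Metro Area: 0.1125×234.12 + 0.1796×491.50 + 0.0871×553.66 + 0.1848×368.74 + 0.1474×560.30 + 0.1825×228.92 + 0.1062×361.33 = 393.6901 per 100000.
The Highland Zone: 0.1125×226.66 + 0.1796×674.00 + 0.0871×476.68 + 0.1848×333.57 + 0.1474×672.81 + 0.1825×292.70 + 0.1062×300.30 = 434.1632 per 100000.
Ratio = 393.6901 ÷ 434.1632 = 0.90678.

0.907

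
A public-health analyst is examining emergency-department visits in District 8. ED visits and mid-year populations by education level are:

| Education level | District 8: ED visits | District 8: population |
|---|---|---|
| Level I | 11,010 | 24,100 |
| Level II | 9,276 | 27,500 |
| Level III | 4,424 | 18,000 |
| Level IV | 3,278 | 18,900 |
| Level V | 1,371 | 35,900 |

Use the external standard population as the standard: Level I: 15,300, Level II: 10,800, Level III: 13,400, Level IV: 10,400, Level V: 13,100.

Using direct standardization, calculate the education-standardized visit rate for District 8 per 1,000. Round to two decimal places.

257.62

Education-specific rates per 1,000 for District 8: 456.846, 337.309, 245.778, 173.439, 38.189.
Standard total = 63,000; weights = 0.2429, 0.1714, 0.2127, 0.1651, 0.2079.
Standardized rate: 0.2429×456.846 + 0.1714×337.309 + 0.2127×245.778 + 0.1651×173.439 + 0.2079×38.189 = 257.6216 per 1,000.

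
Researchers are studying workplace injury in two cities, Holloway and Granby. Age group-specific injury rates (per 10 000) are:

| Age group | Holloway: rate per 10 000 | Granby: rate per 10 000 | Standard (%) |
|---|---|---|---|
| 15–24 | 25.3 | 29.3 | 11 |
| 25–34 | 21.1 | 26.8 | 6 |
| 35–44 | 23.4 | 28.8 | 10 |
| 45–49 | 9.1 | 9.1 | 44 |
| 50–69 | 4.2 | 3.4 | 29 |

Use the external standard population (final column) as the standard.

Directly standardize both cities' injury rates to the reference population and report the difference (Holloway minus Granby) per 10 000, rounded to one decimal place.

Standard weights: 0.11, 0.06, 0.10, 0.44, 0.29.
Holloway: 0.1100×25.3 + 0.0600×21.1 + 0.1000×23.4 + 0.4400×9.1 + 0.2900×4.2 = 11.6110 per 10 000.
Granby: 0.1100×29.3 + 0.0600×26.8 + 0.1000×28.8 + 0.4400×9.1 + 0.2900×3.4 = 12.7010 per 10 000.
Difference = 11.6110 − 12.7010 = -1.0900.

-1.1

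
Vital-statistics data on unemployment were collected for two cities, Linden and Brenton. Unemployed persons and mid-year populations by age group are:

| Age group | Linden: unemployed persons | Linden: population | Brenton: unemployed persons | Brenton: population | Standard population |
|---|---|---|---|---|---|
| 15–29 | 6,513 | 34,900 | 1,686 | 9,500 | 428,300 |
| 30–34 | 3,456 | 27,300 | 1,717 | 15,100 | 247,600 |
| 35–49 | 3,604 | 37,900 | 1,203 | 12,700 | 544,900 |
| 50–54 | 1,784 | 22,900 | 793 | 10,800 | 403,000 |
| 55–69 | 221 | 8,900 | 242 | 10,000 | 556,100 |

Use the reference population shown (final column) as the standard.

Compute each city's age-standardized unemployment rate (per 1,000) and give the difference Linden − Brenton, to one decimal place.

4.3

Age-specific rates per 1,000 for Linden: 186.619, 126.593, 95.092, 77.904, 24.831.
For Brenton: 177.474, 113.709, 94.724, 73.426, 24.200.
Standard total = 2,179,900; weights = 0.1965, 0.1136, 0.2500, 0.1849, 0.2551.
Linden: 0.1965×186.619 + 0.1136×126.593 + 0.2500×95.092 + 0.1849×77.904 + 0.2551×24.831 = 95.5518 per 1,000.
Brenton: 0.1965×177.474 + 0.1136×113.709 + 0.2500×94.724 + 0.1849×73.426 + 0.2551×24.200 = 91.2105 per 1,000.
Difference = 95.5518 − 91.2105 = 4.3412.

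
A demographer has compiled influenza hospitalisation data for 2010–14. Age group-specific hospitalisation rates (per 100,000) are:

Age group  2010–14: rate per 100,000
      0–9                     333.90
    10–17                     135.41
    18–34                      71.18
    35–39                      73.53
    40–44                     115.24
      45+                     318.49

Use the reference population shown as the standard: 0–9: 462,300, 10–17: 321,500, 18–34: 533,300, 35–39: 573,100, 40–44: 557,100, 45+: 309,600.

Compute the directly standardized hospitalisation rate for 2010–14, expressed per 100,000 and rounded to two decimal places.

Standard total = 2,756,900; weights = 0.1677, 0.1166, 0.1934, 0.2079, 0.2021, 0.1123.
Standardized rate: 0.1677×333.90 + 0.1166×135.41 + 0.1934×71.18 + 0.2079×73.53 + 0.2021×115.24 + 0.1123×318.49 = 159.8902 per 100,000.

159.89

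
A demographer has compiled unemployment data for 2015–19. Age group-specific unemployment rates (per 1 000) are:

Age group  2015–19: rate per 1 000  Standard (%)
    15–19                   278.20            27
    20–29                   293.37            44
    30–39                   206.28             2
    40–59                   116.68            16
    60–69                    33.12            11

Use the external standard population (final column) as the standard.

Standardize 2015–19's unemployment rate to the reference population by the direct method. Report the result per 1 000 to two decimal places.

230.63

Standard weights: 0.27, 0.44, 0.02, 0.16, 0.11.
Standardized rate: 0.2700×278.20 + 0.4400×293.37 + 0.0200×206.28 + 0.1600×116.68 + 0.1100×33.12 = 230.6344 per 1 000.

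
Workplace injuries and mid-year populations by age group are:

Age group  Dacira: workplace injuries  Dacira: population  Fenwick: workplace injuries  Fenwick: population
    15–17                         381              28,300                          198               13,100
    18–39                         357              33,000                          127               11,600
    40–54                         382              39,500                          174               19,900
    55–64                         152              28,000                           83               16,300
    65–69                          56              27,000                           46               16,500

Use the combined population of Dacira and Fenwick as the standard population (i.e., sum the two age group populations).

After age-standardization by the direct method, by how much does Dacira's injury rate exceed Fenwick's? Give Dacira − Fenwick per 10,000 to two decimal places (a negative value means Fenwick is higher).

Age-specific rates per 10,000 for Dacira: 134.63, 108.18, 96.71, 54.29, 20.74.
For Fenwick: 151.15, 109.48, 87.44, 50.92, 27.88.
Combined standard total = 233,200; weights = 0.1775, 0.1913, 0.2547, 0.1900, 0.1865.
Dacira: 0.1775×134.63 + 0.1913×108.18 + 0.2547×96.71 + 0.1900×54.29 + 0.1865×20.74 = 83.4054 per 10,000.
Fenwick: 0.1775×151.15 + 0.1913×109.48 + 0.2547×87.44 + 0.1900×50.92 + 0.1865×27.88 = 84.9168 per 10,000.
Difference = 83.4054 − 84.9168 = -1.5114.

-1.51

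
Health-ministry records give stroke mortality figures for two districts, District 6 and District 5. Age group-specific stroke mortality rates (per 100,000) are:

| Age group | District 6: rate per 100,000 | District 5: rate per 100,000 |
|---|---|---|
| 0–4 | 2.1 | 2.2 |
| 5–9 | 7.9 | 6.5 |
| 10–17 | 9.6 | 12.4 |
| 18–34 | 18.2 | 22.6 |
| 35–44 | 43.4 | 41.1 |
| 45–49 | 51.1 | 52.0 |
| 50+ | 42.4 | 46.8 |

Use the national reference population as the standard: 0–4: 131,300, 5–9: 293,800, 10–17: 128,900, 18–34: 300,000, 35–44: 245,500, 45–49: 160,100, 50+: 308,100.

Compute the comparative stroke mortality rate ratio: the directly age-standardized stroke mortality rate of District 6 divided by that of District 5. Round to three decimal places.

0.949

Standard total = 1,567,700; weights = 0.0838, 0.1874, 0.0822, 0.1914, 0.1566, 0.1021, 0.1965.
District 6: 0.0838×2.1 + 0.1874×7.9 + 0.0822×9.6 + 0.1914×18.2 + 0.1566×43.4 + 0.1021×51.1 + 0.1965×42.4 = 26.2764 per 100,000.
District 5: 0.0838×2.2 + 0.1874×6.5 + 0.0822×12.4 + 0.1914×22.6 + 0.1566×41.1 + 0.1021×52.0 + 0.1965×46.8 = 27.6910 per 100,000.
Ratio = 26.2764 ÷ 27.6910 = 0.94891.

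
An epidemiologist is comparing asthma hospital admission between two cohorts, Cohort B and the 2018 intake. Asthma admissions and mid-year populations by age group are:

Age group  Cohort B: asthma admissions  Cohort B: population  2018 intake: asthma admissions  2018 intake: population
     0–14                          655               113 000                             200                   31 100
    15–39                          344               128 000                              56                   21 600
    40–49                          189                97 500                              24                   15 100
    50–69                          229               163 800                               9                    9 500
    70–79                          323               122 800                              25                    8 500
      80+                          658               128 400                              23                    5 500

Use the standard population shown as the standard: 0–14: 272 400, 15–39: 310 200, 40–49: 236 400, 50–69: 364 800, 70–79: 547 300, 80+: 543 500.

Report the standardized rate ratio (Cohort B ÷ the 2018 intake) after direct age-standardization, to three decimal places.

1.062

Age-specific rates per 10 000 for Cohort B: 57.96, 26.87, 19.38, 13.98, 26.30, 51.25.
For the 2018 intake: 64.31, 25.93, 15.89, 9.47, 29.41, 41.82.
Standard total = 2 274 600; weights = 0.1198, 0.1364, 0.1039, 0.1604, 0.2406, 0.2389.
Cohort B: 0.1198×57.96 + 0.1364×26.87 + 0.1039×19.38 + 0.1604×13.98 + 0.2406×26.30 + 0.2389×51.25 = 33.4374 per 10 000.
The 2018 intake: 0.1198×64.31 + 0.1364×25.93 + 0.1039×15.89 + 0.1604×9.47 + 0.2406×29.41 + 0.2389×41.82 = 31.4774 per 10 000.
Ratio = 33.4374 ÷ 31.4774 = 1.06227.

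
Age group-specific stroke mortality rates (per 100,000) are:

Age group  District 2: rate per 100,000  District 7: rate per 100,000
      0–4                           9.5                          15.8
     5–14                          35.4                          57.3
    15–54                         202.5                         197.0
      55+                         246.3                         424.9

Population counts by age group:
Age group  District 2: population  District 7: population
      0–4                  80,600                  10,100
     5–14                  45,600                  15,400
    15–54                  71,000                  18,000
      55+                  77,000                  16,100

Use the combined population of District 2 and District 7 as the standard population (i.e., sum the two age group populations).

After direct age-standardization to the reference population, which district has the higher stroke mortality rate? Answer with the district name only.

Combined standard total = 333,800; weights = 0.2717, 0.1827, 0.2666, 0.2789.
District 2: 0.2717×9.5 + 0.1827×35.4 + 0.2666×202.5 + 0.2789×246.3 = 131.7378 per 100,000.
District 7: 0.2717×15.8 + 0.1827×57.3 + 0.2666×197.0 + 0.2789×424.9 = 185.7985 per 100,000.

District 7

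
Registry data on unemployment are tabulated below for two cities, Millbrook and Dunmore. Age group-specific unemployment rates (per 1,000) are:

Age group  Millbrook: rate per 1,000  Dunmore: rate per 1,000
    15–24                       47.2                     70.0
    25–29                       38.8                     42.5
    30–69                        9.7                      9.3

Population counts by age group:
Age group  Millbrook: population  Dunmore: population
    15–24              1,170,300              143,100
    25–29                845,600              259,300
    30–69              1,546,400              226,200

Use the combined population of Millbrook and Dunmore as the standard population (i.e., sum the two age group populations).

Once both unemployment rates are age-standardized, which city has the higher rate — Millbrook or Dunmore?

Dunmore

Combined standard total = 4,190,900; weights = 0.3134, 0.2636, 0.4230.
Millbrook: 0.3134×47.2 + 0.2636×38.8 + 0.4230×9.7 = 29.1243 per 1,000.
Dunmore: 0.3134×70.0 + 0.2636×42.5 + 0.4230×9.3 = 37.0759 per 1,000.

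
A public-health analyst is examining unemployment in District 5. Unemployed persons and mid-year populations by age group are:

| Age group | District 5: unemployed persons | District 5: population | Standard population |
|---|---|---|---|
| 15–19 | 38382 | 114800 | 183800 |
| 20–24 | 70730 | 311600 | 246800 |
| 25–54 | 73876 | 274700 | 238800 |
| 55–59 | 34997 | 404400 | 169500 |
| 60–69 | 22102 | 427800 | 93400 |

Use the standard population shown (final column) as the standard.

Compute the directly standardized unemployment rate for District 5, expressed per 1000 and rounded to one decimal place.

Age-specific rates per 1000 for District 5: 334.338, 226.990, 268.933, 86.541, 51.664.
Standard total = 932300; weights = 0.1971, 0.2647, 0.2561, 0.1818, 0.1002.
Standardized rate: 0.1971×334.338 + 0.2647×226.990 + 0.2561×268.933 + 0.1818×86.541 + 0.1002×51.664 = 215.7972 per 1000.

215.8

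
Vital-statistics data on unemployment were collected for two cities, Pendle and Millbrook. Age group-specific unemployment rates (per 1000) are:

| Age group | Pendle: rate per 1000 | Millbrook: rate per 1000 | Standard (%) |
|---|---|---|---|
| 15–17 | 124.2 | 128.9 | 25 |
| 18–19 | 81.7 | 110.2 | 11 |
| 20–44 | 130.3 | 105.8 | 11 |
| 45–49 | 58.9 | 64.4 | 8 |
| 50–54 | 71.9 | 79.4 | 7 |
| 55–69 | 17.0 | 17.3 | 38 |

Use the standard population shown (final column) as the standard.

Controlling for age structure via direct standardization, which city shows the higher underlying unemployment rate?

Millbrook

Standard weights: 0.25, 0.11, 0.11, 0.08, 0.07, 0.38.
Pendle: 0.2500×124.2 + 0.1100×81.7 + 0.1100×130.3 + 0.0800×58.9 + 0.0700×71.9 + 0.3800×17.0 = 70.5750 per 1000.
Millbrook: 0.2500×128.9 + 0.1100×110.2 + 0.1100×105.8 + 0.0800×64.4 + 0.0700×79.4 + 0.3800×17.3 = 73.2690 per 1000.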